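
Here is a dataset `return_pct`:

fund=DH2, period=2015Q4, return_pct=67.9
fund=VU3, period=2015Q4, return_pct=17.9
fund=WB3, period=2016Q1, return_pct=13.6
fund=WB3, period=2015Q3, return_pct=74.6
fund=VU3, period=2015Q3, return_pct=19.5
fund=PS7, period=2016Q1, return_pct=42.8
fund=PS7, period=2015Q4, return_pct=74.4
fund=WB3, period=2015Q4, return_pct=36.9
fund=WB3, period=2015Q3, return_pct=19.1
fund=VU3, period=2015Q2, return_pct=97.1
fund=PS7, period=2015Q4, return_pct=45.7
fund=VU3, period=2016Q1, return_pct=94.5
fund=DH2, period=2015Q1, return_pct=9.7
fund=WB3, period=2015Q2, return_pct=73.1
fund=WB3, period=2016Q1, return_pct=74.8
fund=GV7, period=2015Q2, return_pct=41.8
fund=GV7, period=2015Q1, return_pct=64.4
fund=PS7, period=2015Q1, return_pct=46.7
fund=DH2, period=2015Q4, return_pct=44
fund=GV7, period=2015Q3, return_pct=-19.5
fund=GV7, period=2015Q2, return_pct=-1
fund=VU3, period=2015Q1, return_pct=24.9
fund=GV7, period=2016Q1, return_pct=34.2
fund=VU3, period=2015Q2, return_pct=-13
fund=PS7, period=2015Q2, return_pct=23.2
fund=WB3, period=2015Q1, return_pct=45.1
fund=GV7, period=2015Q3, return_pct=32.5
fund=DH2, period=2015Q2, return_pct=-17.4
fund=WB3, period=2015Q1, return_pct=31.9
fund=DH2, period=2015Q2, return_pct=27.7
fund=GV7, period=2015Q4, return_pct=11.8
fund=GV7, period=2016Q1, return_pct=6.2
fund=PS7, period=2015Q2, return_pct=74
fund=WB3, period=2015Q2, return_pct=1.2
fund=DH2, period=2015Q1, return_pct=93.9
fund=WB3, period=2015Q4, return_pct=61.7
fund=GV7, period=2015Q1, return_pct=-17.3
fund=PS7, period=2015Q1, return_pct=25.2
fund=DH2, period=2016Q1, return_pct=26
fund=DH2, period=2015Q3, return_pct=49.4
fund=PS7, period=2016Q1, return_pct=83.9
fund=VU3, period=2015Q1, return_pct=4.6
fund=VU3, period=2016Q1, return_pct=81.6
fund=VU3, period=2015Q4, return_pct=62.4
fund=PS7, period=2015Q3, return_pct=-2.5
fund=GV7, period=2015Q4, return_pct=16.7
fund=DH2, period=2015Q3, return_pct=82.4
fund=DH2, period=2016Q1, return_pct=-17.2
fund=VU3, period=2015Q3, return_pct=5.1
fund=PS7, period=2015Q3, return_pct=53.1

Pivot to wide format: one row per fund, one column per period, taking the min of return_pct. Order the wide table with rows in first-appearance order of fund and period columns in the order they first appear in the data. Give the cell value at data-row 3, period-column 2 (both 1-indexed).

13.6

With rows in first-appearance order of fund, row 3 is fund=WB3. period columns in first-appearance order: 2015Q4, 2016Q1, 2015Q3, 2015Q2, 2015Q1; column 2 is 2016Q1.
Long rows with fund=WB3, period=2016Q1: min(13.6, 74.8) = 13.6.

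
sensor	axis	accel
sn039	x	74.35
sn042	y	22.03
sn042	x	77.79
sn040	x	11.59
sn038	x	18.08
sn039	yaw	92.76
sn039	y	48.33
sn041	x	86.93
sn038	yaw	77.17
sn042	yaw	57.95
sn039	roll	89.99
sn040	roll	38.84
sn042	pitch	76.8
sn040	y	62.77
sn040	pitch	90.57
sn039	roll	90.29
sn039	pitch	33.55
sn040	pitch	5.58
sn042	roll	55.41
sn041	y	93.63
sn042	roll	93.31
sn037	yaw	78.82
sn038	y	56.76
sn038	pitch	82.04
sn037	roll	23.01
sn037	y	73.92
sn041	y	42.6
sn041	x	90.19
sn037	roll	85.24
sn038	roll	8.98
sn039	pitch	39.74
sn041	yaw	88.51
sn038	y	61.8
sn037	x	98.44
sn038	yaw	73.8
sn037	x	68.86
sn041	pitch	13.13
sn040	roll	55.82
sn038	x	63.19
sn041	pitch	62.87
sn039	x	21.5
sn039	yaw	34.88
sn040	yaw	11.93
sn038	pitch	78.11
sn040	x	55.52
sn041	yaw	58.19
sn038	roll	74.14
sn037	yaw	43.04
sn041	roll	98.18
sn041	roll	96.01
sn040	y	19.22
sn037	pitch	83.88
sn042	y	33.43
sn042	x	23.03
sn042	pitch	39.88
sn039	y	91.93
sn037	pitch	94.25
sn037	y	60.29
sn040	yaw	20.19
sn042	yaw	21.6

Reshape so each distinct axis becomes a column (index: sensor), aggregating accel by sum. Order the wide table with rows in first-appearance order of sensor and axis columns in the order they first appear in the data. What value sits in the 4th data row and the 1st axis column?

With rows in first-appearance order of sensor, row 4 is sensor=sn038. axis columns in first-appearance order: x, y, yaw, roll, pitch; column 1 is x.
Long rows with sensor=sn038, axis=x: 18.08 + 63.19 = 81.27.

81.27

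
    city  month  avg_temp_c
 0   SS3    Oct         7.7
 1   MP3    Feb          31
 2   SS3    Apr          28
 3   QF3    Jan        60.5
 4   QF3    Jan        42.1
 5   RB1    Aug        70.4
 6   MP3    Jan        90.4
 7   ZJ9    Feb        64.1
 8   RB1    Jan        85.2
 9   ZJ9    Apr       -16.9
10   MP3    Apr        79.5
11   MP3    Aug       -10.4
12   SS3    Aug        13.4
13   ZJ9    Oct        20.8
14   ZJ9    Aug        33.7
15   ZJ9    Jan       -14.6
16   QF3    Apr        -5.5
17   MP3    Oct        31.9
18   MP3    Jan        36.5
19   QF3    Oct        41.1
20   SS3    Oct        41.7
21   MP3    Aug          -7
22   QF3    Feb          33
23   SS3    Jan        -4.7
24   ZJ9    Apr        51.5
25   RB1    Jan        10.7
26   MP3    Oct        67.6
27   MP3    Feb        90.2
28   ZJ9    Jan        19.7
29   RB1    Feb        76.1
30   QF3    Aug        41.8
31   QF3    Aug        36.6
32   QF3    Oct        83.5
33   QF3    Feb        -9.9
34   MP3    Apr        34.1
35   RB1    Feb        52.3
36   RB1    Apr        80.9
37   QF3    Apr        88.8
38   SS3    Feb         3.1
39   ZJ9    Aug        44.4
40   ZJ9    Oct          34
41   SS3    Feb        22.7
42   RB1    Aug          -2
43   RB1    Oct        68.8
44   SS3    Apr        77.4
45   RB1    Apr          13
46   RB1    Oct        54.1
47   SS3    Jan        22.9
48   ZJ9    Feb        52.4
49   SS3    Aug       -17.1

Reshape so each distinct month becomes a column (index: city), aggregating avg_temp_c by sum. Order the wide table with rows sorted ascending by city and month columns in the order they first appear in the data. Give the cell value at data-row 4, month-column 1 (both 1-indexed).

49.4

With rows sorted ascending by city, row 4 is city=SS3. month columns in first-appearance order: Oct, Feb, Apr, Jan, Aug; column 1 is Oct.
Long rows with city=SS3, month=Oct: 7.7 + 41.7 = 49.4.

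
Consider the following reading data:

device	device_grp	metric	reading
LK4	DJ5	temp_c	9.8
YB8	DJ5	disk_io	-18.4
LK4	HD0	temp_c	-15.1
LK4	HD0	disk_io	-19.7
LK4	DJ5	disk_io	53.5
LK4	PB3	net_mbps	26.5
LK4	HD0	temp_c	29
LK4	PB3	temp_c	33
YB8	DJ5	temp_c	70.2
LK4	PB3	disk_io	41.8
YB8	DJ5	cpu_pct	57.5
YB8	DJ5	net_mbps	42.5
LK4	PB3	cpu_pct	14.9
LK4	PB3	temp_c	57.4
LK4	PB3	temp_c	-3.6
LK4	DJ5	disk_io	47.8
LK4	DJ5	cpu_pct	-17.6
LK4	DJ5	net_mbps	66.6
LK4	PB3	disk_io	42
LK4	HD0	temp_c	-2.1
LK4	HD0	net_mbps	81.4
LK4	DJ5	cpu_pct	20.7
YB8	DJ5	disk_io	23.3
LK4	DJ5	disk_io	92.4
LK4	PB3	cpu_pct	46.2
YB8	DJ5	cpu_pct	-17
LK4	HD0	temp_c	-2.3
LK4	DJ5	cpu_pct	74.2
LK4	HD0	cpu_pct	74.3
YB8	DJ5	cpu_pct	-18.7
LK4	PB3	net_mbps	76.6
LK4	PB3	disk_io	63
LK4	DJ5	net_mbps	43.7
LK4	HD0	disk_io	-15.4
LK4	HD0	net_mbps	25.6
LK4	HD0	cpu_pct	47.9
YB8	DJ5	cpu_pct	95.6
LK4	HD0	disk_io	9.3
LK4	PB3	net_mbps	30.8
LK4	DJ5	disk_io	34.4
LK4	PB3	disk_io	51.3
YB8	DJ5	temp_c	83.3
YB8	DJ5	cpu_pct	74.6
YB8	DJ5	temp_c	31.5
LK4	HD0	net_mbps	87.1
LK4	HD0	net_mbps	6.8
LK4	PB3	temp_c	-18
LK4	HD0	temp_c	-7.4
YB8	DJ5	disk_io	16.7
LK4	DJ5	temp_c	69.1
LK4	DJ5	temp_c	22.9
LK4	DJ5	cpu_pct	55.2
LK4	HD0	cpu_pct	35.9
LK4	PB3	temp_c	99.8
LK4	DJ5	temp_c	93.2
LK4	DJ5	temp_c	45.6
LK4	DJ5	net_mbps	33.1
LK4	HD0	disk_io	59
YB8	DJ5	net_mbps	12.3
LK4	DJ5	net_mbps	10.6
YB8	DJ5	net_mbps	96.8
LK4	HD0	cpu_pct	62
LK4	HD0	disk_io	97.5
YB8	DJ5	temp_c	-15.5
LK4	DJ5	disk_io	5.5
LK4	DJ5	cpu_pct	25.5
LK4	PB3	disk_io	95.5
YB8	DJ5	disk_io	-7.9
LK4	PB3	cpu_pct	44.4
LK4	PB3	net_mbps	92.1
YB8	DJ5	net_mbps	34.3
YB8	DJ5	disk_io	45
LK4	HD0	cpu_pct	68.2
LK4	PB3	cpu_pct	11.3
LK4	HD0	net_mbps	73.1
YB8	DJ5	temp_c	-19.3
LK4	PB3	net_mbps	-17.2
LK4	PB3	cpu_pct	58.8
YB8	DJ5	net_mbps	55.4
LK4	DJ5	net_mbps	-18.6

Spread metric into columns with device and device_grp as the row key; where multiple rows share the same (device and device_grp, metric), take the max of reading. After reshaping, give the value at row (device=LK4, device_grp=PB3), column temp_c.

99.8

Rows with device=LK4, device_grp=PB3 and metric=temp_c: reading values are 33, 57.4, -3.6, -18, 99.8.
max(33, 57.4, -3.6, -18, 99.8) = 99.8.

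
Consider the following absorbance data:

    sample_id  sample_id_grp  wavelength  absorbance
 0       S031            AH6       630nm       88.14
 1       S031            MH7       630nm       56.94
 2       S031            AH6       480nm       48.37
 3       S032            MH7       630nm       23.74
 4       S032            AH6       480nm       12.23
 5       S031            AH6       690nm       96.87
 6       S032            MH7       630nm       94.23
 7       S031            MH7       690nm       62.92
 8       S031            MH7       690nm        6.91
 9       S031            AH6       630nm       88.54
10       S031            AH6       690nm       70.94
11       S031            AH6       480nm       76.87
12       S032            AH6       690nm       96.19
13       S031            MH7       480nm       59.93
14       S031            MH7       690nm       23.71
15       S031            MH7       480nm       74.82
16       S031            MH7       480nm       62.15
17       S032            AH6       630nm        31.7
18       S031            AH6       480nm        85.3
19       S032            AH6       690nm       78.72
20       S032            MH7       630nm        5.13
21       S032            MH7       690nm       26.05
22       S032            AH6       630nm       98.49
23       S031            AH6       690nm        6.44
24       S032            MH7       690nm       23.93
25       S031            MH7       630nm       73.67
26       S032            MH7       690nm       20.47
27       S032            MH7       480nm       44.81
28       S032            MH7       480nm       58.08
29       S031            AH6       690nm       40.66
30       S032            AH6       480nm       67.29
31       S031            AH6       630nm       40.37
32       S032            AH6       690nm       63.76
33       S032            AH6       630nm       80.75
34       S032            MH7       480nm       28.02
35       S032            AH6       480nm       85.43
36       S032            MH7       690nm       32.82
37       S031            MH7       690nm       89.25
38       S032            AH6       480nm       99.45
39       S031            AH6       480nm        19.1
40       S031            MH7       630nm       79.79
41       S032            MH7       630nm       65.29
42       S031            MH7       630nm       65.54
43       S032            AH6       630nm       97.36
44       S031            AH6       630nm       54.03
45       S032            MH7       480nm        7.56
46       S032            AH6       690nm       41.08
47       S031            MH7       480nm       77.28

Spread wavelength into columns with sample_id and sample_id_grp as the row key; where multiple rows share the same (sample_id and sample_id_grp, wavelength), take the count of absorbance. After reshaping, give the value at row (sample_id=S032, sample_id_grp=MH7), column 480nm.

Rows with sample_id=S032, sample_id_grp=MH7 and wavelength=480nm: absorbance values are 44.81, 58.08, 28.02, 7.56.
4 rows match — count = 4.

4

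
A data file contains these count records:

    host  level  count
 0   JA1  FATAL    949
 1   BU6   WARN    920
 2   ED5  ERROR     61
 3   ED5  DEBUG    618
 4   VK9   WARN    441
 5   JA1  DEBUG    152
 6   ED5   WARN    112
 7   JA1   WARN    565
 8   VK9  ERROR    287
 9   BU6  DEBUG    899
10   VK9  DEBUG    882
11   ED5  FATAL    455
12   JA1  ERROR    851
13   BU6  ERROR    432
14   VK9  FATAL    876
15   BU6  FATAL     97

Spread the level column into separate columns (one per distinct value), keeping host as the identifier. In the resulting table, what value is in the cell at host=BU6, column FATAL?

97

Wide layout: rows indexed by host, columns are the 4 distinct level values (FATAL, WARN, ERROR, DEBUG).
Cell (host=BU6, level=FATAL) draws from the long row where host=BU6 and level=FATAL, which has count=97.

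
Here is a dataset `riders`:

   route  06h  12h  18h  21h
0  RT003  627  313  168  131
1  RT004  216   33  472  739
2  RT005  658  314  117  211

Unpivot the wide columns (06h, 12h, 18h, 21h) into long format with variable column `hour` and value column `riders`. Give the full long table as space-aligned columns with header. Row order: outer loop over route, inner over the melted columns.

route  hour  riders
RT003  06h   627   
RT003  12h   313   
RT003  18h   168   
RT003  21h   131   
RT004  06h   216   
RT004  12h   33    
RT004  18h   472   
RT004  21h   739   
RT005  06h   658   
RT005  12h   314   
RT005  18h   117   
RT005  21h   211   

Each (route, column) pair becomes one row: 3 × 4 = 12 rows.
For example, (RT003, 06h) → riders=627.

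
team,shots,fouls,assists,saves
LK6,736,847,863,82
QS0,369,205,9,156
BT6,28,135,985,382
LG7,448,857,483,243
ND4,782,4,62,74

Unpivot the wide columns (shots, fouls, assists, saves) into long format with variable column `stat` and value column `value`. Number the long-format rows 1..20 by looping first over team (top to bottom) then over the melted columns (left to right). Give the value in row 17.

782

20 rows total (5 × 4). Row 17: index ⌊(17-1)/4⌋ = 4 into team → ND4; (17-1) mod 4 = 0 into the melted columns → shots.
So row 17 is (ND4, shots, 782); value = 782.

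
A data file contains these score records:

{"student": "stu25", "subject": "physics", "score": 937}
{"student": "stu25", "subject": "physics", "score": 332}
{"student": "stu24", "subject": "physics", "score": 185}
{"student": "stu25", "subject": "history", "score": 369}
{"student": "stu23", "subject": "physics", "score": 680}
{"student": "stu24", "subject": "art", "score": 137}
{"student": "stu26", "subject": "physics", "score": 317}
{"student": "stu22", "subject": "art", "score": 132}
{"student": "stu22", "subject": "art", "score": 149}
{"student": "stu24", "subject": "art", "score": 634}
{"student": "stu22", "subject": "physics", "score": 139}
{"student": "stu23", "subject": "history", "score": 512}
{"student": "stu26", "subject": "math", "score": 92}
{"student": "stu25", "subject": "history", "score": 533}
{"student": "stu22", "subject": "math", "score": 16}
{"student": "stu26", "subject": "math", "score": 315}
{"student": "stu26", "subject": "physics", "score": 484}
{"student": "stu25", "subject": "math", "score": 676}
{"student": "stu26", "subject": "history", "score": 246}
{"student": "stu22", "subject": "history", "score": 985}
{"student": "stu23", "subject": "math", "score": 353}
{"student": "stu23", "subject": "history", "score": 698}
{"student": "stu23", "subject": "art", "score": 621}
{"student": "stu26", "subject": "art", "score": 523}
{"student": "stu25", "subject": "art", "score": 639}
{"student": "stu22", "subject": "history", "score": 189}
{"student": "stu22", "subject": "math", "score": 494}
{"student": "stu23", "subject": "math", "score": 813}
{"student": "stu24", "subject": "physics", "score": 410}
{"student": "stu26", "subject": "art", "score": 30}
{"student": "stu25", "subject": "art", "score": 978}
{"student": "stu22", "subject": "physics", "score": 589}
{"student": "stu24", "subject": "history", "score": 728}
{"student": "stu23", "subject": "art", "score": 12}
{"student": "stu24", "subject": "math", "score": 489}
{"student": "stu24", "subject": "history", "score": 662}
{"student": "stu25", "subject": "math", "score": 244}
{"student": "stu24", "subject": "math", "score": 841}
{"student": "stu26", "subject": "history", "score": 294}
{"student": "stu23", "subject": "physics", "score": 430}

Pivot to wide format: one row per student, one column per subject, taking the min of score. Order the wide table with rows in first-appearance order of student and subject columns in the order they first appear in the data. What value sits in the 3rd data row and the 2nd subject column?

512

With rows in first-appearance order of student, row 3 is student=stu23. subject columns in first-appearance order: physics, history, art, math; column 2 is history.
Long rows with student=stu23, subject=history: min(512, 698) = 512.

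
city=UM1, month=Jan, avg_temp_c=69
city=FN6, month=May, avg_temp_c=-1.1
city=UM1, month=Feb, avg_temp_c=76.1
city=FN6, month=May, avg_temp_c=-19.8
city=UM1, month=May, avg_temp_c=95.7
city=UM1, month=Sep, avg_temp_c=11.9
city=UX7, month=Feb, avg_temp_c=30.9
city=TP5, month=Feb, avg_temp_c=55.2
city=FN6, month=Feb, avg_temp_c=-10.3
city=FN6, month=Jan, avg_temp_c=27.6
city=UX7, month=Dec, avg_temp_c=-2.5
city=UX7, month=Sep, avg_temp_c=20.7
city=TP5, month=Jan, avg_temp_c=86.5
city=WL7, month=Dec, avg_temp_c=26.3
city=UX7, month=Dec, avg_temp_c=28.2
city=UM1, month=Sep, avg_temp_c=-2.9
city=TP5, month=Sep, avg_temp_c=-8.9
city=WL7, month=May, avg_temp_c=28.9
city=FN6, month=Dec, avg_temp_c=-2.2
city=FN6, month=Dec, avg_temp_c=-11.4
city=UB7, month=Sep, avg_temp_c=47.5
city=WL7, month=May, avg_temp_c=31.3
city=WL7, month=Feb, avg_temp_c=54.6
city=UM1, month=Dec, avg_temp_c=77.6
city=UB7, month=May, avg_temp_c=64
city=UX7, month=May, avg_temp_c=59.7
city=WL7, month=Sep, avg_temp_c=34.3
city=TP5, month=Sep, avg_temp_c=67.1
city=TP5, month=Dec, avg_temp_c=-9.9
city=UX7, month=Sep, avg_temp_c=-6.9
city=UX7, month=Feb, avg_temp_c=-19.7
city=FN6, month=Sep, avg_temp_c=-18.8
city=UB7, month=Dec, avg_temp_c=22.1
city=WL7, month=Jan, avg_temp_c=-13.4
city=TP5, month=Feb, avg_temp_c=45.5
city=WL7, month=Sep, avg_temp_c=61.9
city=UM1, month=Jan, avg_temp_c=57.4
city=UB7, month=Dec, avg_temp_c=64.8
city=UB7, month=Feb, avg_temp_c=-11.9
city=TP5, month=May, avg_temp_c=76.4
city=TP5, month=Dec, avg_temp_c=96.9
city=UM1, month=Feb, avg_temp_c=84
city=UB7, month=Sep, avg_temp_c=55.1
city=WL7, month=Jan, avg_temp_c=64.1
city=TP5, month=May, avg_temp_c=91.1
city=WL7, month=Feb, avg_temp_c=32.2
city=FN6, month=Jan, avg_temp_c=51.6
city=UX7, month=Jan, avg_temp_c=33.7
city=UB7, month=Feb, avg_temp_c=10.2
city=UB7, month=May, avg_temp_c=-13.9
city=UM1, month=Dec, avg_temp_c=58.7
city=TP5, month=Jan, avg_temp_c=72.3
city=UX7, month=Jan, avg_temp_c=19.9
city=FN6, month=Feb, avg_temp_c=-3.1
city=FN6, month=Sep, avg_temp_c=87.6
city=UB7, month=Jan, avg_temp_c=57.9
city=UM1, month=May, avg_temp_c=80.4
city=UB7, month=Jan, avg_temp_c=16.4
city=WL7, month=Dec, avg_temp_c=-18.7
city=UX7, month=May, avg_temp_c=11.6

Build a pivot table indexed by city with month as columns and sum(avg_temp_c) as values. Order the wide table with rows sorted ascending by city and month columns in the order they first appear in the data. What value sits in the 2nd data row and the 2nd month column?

167.5

With rows sorted ascending by city, row 2 is city=TP5. month columns in first-appearance order: Jan, May, Feb, Sep, Dec; column 2 is May.
Long rows with city=TP5, month=May: 76.4 + 91.1 = 167.5.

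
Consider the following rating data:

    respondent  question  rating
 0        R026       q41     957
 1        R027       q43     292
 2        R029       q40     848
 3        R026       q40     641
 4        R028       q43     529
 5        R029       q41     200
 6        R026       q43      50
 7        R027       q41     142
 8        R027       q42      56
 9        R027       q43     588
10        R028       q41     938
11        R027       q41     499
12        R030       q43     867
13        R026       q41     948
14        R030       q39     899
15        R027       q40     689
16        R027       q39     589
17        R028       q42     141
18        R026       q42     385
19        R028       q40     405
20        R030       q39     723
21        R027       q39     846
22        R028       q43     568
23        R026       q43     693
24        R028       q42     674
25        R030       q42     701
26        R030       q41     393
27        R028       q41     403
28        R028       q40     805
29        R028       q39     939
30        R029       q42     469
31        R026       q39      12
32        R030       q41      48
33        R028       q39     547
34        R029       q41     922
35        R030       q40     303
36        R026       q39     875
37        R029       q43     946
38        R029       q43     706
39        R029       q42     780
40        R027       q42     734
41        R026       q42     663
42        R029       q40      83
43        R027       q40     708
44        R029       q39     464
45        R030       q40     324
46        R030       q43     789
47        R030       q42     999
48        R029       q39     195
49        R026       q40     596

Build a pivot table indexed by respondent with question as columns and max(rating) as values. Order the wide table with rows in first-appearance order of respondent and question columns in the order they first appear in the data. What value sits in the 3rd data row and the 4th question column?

780

With rows in first-appearance order of respondent, row 3 is respondent=R029. question columns in first-appearance order: q41, q43, q40, q42, q39; column 4 is q42.
Long rows with respondent=R029, question=q42: max(469, 780) = 780.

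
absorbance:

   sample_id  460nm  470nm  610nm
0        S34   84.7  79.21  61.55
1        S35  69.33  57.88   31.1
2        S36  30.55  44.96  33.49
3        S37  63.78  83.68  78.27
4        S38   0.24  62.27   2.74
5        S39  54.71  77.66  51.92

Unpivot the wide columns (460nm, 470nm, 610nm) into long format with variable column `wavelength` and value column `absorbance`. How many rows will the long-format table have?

18

6 sample_id values × 3 melted columns = 18 rows.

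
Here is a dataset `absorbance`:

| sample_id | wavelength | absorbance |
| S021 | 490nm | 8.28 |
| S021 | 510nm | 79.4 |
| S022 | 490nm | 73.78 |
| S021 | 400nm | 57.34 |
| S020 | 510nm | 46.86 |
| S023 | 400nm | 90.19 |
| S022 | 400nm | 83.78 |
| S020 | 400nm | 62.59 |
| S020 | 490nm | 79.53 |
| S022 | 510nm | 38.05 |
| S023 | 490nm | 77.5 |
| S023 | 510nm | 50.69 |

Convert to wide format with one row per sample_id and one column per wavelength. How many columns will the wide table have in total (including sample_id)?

4

1 column for sample_id plus 3 distinct wavelength values → 4 columns.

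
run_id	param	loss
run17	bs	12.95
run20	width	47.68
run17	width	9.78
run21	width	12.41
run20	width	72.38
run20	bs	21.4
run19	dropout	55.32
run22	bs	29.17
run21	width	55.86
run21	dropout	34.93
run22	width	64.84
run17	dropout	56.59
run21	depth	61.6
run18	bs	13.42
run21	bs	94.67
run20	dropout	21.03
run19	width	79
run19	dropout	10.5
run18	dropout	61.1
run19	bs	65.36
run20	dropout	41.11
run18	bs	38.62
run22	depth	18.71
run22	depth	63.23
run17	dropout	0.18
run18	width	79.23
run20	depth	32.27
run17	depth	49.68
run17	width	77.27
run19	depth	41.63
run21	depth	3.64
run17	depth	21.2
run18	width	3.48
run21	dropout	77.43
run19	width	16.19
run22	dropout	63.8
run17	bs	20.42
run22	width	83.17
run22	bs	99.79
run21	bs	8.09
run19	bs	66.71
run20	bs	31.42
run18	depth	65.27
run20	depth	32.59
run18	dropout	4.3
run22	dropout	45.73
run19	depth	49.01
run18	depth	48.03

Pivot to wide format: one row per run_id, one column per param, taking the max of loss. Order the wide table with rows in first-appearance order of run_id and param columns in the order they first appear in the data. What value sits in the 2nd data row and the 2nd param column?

With rows in first-appearance order of run_id, row 2 is run_id=run20. param columns in first-appearance order: bs, width, dropout, depth; column 2 is width.
Long rows with run_id=run20, param=width: max(47.68, 72.38) = 72.38.

72.38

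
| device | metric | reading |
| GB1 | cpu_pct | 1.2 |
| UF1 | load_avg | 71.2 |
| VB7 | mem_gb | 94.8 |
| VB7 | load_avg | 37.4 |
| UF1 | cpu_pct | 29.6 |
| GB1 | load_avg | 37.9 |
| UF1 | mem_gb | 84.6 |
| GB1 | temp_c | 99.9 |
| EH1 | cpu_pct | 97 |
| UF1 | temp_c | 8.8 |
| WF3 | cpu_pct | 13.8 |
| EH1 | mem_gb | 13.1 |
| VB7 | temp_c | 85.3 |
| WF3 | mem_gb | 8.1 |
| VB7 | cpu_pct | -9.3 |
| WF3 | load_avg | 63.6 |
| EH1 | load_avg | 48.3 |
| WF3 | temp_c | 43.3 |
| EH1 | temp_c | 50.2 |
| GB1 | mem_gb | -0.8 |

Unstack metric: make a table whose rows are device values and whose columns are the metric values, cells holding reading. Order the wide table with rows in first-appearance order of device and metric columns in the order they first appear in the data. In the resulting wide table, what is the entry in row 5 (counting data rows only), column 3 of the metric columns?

8.1

With rows in first-appearance order of device, row 5 is device=WF3. metric columns in first-appearance order: cpu_pct, load_avg, mem_gb, temp_c; column 3 is mem_gb.
Long rows with device=WF3, metric=mem_gb: reading = 8.1.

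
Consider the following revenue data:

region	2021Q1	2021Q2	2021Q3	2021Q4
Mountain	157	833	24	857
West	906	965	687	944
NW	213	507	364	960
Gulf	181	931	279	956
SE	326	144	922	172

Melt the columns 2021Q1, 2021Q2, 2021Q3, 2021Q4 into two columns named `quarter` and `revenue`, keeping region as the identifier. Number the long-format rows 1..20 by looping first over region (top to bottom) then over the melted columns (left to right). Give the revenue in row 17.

326

20 rows total (5 × 4). Row 17: index ⌊(17-1)/4⌋ = 4 into region → SE; (17-1) mod 4 = 0 into the melted columns → 2021Q1.
So row 17 is (SE, 2021Q1, 326); revenue = 326.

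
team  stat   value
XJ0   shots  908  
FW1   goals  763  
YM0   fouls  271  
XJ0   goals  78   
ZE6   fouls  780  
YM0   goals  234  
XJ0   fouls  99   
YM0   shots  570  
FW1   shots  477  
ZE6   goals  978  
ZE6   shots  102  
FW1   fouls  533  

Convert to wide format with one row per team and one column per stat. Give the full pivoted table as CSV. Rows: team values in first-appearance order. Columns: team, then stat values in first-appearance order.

team,shots,goals,fouls
XJ0,908,78,99
FW1,477,763,533
YM0,570,234,271
ZE6,102,978,780

Columns: team plus the 3 distinct stat values (shots, goals, fouls).
For example, row XJ0 column shots takes value=908 from the long row (XJ0, shots).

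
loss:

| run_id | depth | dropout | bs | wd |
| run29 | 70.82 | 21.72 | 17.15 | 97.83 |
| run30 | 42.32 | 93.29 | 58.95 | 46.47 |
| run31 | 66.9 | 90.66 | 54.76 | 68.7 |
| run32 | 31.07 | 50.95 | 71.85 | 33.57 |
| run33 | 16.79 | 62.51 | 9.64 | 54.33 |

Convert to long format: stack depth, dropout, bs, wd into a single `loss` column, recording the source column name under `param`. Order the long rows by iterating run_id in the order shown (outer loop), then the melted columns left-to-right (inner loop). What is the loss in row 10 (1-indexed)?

90.66

20 rows total (5 × 4). Row 10: index ⌊(10-1)/4⌋ = 2 into run_id → run31; (10-1) mod 4 = 1 into the melted columns → dropout.
So row 10 is (run31, dropout, 90.66); loss = 90.66.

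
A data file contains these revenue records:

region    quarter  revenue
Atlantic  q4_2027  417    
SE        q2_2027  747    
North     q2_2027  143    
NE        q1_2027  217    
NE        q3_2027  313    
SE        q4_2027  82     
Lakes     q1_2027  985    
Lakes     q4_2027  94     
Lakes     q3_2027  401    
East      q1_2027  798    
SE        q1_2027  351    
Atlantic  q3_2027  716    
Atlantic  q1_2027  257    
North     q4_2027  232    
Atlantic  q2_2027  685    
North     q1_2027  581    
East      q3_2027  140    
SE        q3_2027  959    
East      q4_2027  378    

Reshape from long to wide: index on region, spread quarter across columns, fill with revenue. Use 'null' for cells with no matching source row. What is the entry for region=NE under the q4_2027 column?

No long-format row has region=NE and quarter=q4_2027, so the cell is null.

null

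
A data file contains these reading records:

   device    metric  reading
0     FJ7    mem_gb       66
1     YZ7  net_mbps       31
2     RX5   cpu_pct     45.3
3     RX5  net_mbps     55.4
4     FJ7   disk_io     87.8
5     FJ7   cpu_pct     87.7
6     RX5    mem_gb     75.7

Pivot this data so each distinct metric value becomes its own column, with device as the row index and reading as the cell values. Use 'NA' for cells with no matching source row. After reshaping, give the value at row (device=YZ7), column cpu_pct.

NA

No long-format row has device=YZ7 and metric=cpu_pct, so the cell is NA.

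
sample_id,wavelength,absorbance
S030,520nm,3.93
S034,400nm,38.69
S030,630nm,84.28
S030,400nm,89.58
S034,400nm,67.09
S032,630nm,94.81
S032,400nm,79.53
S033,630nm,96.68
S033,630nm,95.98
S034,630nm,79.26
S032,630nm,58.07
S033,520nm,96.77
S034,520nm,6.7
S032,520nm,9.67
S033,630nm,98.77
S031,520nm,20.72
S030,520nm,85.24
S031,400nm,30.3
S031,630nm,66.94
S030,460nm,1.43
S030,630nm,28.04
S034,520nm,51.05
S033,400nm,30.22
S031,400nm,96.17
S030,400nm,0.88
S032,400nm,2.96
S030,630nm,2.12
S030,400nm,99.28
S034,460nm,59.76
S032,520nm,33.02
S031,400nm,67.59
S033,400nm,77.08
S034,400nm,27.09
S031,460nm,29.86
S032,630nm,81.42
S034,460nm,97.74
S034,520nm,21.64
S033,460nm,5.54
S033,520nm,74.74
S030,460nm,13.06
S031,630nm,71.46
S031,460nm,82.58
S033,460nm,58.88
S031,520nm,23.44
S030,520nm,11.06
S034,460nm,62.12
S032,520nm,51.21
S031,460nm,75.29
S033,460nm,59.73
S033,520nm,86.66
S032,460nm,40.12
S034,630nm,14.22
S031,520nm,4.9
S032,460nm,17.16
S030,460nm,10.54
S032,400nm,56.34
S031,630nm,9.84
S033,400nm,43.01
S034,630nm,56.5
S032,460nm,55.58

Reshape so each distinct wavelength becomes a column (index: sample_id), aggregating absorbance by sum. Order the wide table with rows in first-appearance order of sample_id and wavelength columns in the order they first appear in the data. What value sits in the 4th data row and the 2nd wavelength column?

With rows in first-appearance order of sample_id, row 4 is sample_id=S033. wavelength columns in first-appearance order: 520nm, 400nm, 630nm, 460nm; column 2 is 400nm.
Long rows with sample_id=S033, wavelength=400nm: 30.22 + 77.08 + 43.01 = 150.31.

150.31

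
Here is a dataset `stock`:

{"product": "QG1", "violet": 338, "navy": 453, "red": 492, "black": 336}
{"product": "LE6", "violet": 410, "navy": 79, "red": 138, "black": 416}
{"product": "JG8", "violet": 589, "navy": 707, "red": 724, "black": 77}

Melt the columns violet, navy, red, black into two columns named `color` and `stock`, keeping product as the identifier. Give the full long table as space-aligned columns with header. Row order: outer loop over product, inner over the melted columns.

Each (product, column) pair becomes one row: 3 × 4 = 12 rows.
For example, (QG1, violet) → stock=338.

product  color   stock
QG1      violet  338  
QG1      navy    453  
QG1      red     492  
QG1      black   336  
LE6      violet  410  
LE6      navy    79   
LE6      red     138  
LE6      black   416  
JG8      violet  589  
JG8      navy    707  
JG8      red     724  
JG8      black   77   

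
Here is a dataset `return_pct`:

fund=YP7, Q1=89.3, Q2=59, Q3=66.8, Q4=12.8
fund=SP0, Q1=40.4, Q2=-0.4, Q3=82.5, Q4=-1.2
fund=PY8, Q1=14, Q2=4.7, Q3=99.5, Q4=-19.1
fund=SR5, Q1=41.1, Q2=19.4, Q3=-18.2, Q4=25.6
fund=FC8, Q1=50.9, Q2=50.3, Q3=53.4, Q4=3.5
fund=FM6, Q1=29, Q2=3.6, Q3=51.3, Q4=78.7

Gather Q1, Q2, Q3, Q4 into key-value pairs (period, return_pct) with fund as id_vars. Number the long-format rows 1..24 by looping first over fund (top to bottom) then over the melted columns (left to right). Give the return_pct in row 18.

24 rows total (6 × 4). Row 18: index ⌊(18-1)/4⌋ = 4 into fund → FC8; (18-1) mod 4 = 1 into the melted columns → Q2.
So row 18 is (FC8, Q2, 50.3); return_pct = 50.3.

50.3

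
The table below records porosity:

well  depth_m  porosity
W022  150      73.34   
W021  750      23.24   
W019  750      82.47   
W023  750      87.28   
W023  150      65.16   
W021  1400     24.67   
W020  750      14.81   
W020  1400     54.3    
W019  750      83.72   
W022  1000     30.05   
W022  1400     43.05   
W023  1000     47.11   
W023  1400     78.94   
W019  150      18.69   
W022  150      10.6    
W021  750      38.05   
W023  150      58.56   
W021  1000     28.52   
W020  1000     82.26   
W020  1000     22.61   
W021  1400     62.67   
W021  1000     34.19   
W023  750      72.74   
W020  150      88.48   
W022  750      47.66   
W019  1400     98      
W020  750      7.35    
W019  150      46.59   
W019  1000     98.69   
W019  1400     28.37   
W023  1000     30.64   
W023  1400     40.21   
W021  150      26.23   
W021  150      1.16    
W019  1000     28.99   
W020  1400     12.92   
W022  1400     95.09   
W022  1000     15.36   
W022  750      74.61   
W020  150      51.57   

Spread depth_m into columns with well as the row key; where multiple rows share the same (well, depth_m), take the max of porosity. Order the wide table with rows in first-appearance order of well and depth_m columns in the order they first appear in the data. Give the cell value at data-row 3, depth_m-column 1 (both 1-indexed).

With rows in first-appearance order of well, row 3 is well=W019. depth_m columns in first-appearance order: 150, 750, 1400, 1000; column 1 is 150.
Long rows with well=W019, depth_m=150: max(18.69, 46.59) = 46.59.

46.59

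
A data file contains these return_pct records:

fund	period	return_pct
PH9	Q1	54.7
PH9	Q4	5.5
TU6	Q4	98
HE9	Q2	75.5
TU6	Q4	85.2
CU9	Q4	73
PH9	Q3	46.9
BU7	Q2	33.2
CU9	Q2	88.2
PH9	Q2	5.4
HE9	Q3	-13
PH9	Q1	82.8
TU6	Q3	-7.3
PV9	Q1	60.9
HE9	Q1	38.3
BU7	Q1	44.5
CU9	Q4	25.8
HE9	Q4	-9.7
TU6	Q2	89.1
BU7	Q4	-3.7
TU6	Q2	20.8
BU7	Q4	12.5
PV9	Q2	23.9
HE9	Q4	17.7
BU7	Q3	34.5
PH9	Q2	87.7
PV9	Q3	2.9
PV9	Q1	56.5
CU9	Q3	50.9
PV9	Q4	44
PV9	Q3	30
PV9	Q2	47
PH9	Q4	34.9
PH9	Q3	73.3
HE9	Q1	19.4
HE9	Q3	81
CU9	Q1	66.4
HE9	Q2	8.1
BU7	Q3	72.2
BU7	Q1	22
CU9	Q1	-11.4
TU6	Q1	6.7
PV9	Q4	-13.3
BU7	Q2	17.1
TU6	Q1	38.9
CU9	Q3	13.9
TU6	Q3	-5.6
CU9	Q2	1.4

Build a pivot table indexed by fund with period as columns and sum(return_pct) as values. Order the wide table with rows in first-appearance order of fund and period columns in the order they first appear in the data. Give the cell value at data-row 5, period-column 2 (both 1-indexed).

8.8

With rows in first-appearance order of fund, row 5 is fund=BU7. period columns in first-appearance order: Q1, Q4, Q2, Q3; column 2 is Q4.
Long rows with fund=BU7, period=Q4: -3.7 + 12.5 = 8.8.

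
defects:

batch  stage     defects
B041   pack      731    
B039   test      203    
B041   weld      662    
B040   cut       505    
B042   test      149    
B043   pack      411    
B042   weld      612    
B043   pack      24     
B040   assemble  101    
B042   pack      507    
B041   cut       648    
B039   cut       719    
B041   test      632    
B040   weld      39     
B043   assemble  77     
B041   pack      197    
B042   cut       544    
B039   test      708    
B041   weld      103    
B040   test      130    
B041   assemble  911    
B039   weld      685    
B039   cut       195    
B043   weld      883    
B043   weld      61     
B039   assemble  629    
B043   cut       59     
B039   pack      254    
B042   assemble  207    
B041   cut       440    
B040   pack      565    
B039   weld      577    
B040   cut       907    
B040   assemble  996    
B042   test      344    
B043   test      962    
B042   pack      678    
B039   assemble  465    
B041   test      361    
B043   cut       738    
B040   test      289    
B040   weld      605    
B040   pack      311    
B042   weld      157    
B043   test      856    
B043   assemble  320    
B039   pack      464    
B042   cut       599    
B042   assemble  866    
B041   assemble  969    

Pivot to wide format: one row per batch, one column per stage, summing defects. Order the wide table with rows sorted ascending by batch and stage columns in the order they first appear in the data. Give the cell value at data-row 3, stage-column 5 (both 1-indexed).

1880

With rows sorted ascending by batch, row 3 is batch=B041. stage columns in first-appearance order: pack, test, weld, cut, assemble; column 5 is assemble.
Long rows with batch=B041, stage=assemble: 911 + 969 = 1880.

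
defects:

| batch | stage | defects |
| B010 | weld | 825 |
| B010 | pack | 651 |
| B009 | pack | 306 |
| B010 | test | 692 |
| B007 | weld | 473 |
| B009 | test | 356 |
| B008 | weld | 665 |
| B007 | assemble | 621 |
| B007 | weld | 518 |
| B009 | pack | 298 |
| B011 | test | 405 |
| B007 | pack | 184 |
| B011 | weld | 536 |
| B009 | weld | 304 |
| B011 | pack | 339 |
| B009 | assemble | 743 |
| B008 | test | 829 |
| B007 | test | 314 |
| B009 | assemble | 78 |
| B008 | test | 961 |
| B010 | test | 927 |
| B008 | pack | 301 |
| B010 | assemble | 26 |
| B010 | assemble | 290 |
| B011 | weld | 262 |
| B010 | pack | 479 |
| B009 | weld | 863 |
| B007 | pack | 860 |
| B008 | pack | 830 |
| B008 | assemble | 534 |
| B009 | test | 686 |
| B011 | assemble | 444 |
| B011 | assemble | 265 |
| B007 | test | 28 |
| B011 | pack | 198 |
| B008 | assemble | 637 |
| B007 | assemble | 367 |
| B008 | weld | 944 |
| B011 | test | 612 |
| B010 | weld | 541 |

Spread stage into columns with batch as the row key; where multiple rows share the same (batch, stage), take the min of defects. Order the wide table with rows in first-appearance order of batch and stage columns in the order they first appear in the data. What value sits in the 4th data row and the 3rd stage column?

829

With rows in first-appearance order of batch, row 4 is batch=B008. stage columns in first-appearance order: weld, pack, test, assemble; column 3 is test.
Long rows with batch=B008, stage=test: min(829, 961) = 829.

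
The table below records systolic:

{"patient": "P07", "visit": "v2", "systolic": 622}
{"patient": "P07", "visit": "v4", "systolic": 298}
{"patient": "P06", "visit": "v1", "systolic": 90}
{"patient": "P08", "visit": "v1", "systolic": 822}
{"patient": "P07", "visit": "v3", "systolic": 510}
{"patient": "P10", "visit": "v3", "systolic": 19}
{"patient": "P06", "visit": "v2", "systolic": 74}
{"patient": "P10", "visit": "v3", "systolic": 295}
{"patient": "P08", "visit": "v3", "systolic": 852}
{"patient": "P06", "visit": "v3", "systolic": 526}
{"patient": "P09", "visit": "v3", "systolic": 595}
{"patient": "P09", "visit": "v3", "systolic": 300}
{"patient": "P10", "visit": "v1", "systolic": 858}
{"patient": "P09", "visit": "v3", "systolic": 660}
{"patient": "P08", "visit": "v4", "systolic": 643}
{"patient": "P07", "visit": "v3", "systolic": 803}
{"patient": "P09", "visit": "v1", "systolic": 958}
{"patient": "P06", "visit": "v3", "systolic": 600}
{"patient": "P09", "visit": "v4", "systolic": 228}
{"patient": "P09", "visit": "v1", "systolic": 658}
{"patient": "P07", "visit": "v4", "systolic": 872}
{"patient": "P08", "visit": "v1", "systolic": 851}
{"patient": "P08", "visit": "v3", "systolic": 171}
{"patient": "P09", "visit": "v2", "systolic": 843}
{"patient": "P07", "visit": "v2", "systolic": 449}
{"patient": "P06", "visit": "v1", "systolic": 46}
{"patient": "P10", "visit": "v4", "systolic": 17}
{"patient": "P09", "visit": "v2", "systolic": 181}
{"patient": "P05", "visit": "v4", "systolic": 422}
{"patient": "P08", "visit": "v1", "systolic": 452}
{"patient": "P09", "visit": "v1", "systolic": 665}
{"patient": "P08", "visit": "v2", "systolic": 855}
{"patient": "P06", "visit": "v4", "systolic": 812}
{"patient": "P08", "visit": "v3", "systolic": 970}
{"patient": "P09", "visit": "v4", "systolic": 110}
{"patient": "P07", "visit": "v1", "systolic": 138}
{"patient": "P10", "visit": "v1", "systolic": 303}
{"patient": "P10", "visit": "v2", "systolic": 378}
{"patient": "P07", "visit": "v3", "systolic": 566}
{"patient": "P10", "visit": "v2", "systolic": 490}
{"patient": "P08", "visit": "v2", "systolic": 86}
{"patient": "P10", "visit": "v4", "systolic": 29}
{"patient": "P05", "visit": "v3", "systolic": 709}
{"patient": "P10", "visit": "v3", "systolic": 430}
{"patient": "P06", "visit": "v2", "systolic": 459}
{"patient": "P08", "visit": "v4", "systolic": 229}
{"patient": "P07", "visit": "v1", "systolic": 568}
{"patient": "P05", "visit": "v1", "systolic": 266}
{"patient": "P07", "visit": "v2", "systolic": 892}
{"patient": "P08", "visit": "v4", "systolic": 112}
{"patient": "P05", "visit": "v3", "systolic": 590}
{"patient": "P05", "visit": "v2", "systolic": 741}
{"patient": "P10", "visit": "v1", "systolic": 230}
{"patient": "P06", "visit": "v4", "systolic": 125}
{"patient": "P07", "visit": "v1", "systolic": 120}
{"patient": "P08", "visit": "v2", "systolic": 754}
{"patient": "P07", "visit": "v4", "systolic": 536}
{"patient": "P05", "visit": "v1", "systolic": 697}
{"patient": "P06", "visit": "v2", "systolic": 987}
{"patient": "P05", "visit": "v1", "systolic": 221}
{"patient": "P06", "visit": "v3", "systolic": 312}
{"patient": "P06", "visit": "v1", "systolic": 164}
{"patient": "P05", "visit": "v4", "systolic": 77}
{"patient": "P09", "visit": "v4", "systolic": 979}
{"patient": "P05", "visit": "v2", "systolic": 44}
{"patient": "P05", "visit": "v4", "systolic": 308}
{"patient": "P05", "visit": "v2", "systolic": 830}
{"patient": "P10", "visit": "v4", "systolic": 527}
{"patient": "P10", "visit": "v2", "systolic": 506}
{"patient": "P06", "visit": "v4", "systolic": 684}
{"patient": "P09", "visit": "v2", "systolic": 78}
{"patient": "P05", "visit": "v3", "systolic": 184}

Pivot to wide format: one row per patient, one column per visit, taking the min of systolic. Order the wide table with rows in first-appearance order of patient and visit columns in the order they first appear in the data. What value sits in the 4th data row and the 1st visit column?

With rows in first-appearance order of patient, row 4 is patient=P10. visit columns in first-appearance order: v2, v4, v1, v3; column 1 is v2.
Long rows with patient=P10, visit=v2: min(378, 490, 506) = 378.

378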